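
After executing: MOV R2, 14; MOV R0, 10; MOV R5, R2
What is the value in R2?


Register state trace:
  MOV R2, 14  → R2 = 14
  MOV R0, 10  → R0 = 10
  MOV R5, R2  → R5 = 14
Final: R2 = 14

14


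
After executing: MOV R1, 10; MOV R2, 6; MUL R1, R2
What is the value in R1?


Register state trace:
  MOV R1, 10  → R1 = 10
  MOV R2, 6  → R2 = 6
  MUL R1, R2  → R1 = 10 * 6 = 60
Final: R1 = 60

60


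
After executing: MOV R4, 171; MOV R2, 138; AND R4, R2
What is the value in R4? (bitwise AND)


Register state trace:
  MOV R4, 171  → R4 = 171 (0b10101011)
  MOV R2, 138  → R2 = 138 (0b10001010)
  AND R4, R2  → R4 = 171 AND 138 = 138 (0b10001010)
Final: R4 = 138

138


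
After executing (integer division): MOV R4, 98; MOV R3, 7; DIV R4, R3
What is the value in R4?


Register state trace:
  MOV R4, 98  → R4 = 98
  MOV R3, 7  → R3 = 7
  DIV R4, R3  → R4 = 98 // 7 = 14
Final: R4 = 14

14


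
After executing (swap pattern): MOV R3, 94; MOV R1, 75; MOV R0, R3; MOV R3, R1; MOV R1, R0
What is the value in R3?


Register state trace (swap pattern):
  MOV R3, 94  → R3 = 94
  MOV R1, 75  → R1 = 75
  MOV R0, R3  → R0 = 94  (save R3)
  MOV R3, R1  → R3 = 75  (R3 gets R1's value)
  MOV R1, R0  → R1 = 94  (R1 gets saved value)
Final: R3 = 75

75


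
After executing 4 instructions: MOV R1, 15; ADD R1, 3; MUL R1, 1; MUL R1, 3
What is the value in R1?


Register state trace:
  MOV R1, 15  → R1 = 15
  ADD R1, 3  → R1 = 15 + 3 = 18
  MUL R1, 1  → R1 = 18 * 1 = 18
  MUL R1, 3  → R1 = 18 * 3 = 54
Final: R1 = 54

54


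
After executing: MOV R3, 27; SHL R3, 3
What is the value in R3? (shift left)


Register state trace:
  MOV R3, 27  → R3 = 27
  SHL R3, 3  → R3 = 27 << 3 = 27 * 2^3 = 216
Final: R3 = 216

216


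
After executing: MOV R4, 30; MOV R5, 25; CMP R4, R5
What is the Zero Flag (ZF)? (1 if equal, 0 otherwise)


Register state trace:
  MOV R4, 30  → R4 = 30
  MOV R5, 25  → R5 = 25
  CMP R4, R5  → computes 30 - 25 = 5
  Result is nonzero, so values are not equal
ZF = 0

0


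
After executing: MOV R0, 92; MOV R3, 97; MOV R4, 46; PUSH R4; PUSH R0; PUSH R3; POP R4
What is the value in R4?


Stack trace (top is rightmost):
  MOV R0, 92  → R0 = 92
  MOV R3, 97  → R3 = 97
  MOV R4, 46  → R4 = 46
  PUSH R4  → stack: [46]
  PUSH R0  → stack: [46, 92]
  PUSH R3  → stack: [46, 92, 97]
  POP R4  → R4 = 97, stack: [46, 92]
Final: R4 = 97

97


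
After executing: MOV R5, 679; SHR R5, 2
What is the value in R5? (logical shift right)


Register state trace:
  MOV R5, 679  → R5 = 679
  SHR R5, 2  → R5 = 679 >> 2 = 679 // 2^2 = 169
Final: R5 = 169

169


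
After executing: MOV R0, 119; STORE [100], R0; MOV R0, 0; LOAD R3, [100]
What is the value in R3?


Register and memory trace:
  MOV R0, 119  → R0 = 119
  STORE [100], R0  → mem[100] = 119
  MOV R0, 0  → R0 = 0
  LOAD R3, [100]  → R3 = mem[100] = 119
Final: R3 = 119

119


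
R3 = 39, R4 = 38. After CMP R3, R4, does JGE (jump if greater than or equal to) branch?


Trace:
  R3 = 39, R4 = 38
  CMP R3, R4  → compares 39 vs 38
  JGE checks: is 39 greater than or equal to 38?
  39 > 38, so condition is true
Branch taken: Yes

Yes


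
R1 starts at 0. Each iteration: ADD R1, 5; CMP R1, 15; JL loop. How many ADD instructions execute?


Loop trace (R1 starts at 0, target 15, step 5):
  ADD #1: R1 = 0 + 5 = 5  → 5 < 15, loop
  ADD #2: R1 = 5 + 5 = 10  → 10 < 15, loop
  ADD #3: R1 = 10 + 5 = 15  → 15 >= 15, exit
Total ADD instructions: 3

3


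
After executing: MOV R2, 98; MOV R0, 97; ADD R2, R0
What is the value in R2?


Register state trace:
  MOV R2, 98  → R2 = 98
  MOV R0, 97  → R0 = 97
  ADD R2, R0  → R2 = 98 + 97 = 195
Final: R2 = 195

195


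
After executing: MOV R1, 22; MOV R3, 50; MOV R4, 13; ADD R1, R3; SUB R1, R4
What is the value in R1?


Register state trace:
  MOV R1, 22  → R1 = 22
  MOV R3, 50  → R3 = 50
  MOV R4, 13  → R4 = 13
  ADD R1, R3  → R1 = 22 + 50 = 72
  SUB R1, R4  → R1 = 72 - 13 = 59
Final: R1 = 59

59


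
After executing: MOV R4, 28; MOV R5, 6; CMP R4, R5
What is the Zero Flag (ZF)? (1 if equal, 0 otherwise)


Register state trace:
  MOV R4, 28  → R4 = 28
  MOV R5, 6  → R5 = 6
  CMP R4, R5  → computes 28 - 6 = 22
  Result is nonzero, so values are not equal
ZF = 0

0


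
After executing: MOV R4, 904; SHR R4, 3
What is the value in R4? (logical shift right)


Register state trace:
  MOV R4, 904  → R4 = 904
  SHR R4, 3  → R4 = 904 >> 3 = 904 // 2^3 = 113
Final: R4 = 113

113


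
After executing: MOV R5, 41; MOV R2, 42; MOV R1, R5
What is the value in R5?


Register state trace:
  MOV R5, 41  → R5 = 41
  MOV R2, 42  → R2 = 42
  MOV R1, R5  → R1 = 41
Final: R5 = 41

41


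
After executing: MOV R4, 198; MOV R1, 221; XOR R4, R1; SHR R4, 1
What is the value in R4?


Register state trace:
  MOV R4, 198  → R4 = 198 (0b11000110)
  MOV R1, 221  → R1 = 221 (0b11011101)
  XOR R4, R1  → R4 = 198 XOR 221 = 27 (0b00011011)
  SHR R4, 1  → R4 = 27 >> 1 = 13
Final: R4 = 13

13


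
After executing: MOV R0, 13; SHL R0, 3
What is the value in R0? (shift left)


Register state trace:
  MOV R0, 13  → R0 = 13
  SHL R0, 3  → R0 = 13 << 3 = 13 * 2^3 = 104
Final: R0 = 104

104


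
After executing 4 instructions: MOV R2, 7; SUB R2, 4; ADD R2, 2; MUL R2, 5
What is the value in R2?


Register state trace:
  MOV R2, 7  → R2 = 7
  SUB R2, 4  → R2 = 7 - 4 = 3
  ADD R2, 2  → R2 = 3 + 2 = 5
  MUL R2, 5  → R2 = 5 * 5 = 25
Final: R2 = 25

25


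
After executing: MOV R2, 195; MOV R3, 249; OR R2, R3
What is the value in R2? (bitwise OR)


Register state trace:
  MOV R2, 195  → R2 = 195 (0b11000011)
  MOV R3, 249  → R3 = 249 (0b11111001)
  OR R2, R3   → R2 = 195 OR 249 = 251 (0b11111011)
Final: R2 = 251

251


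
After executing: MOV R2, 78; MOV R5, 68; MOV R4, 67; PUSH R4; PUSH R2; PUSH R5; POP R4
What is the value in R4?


Stack trace (top is rightmost):
  MOV R2, 78  → R2 = 78
  MOV R5, 68  → R5 = 68
  MOV R4, 67  → R4 = 67
  PUSH R4  → stack: [67]
  PUSH R2  → stack: [67, 78]
  PUSH R5  → stack: [67, 78, 68]
  POP R4  → R4 = 68, stack: [67, 78]
Final: R4 = 68

68


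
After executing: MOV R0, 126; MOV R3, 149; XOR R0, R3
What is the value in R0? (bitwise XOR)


Register state trace:
  MOV R0, 126  → R0 = 126 (0b01111110)
  MOV R3, 149  → R3 = 149 (0b10010101)
  XOR R0, R3  → R0 = 126 XOR 149 = 235 (0b11101011)
Final: R0 = 235

235


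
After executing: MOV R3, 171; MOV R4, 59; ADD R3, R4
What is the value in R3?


Register state trace:
  MOV R3, 171  → R3 = 171
  MOV R4, 59  → R4 = 59
  ADD R3, R4  → R3 = 171 + 59 = 230
Final: R3 = 230

230


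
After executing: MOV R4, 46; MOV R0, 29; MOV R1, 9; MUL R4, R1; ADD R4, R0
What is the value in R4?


Register state trace:
  MOV R4, 46  → R4 = 46
  MOV R0, 29  → R0 = 29
  MOV R1, 9  → R1 = 9
  MUL R4, R1  → R4 = 46 * 9 = 414
  ADD R4, R0  → R4 = 414 + 29 = 443
Final: R4 = 443

443


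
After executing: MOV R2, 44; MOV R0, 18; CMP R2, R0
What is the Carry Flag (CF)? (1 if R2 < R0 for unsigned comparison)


Register state trace:
  MOV R2, 44  → R2 = 44
  MOV R0, 18  → R0 = 18
  CMP R2, R0  → unsigned 44 - 18: no borrow
  44 >= 18, so CF = 0
CF = 0

0


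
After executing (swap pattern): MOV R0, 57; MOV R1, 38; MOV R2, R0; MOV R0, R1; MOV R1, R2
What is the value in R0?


Register state trace (swap pattern):
  MOV R0, 57  → R0 = 57
  MOV R1, 38  → R1 = 38
  MOV R2, R0  → R2 = 57  (save R0)
  MOV R0, R1  → R0 = 38  (R0 gets R1's value)
  MOV R1, R2  → R1 = 57  (R1 gets saved value)
Final: R0 = 38

38


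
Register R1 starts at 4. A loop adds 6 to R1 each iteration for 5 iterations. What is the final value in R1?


Starting value: R1 = 4
  Iter 1: R1 = 4 + 6 = 10
  Iter 2: R1 = 10 + 6 = 16
  Iter 3: R1 = 16 + 6 = 22
  Iter 4: R1 = 22 + 6 = 28
  Iter 5: R1 = 28 + 6 = 34
Final: R1 = 34

34


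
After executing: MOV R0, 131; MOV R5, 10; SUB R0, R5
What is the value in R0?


Register state trace:
  MOV R0, 131  → R0 = 131
  MOV R5, 10  → R5 = 10
  SUB R0, R5  → R0 = 131 - 10 = 121
Final: R0 = 121

121


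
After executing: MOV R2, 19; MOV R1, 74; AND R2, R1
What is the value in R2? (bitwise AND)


Register state trace:
  MOV R2, 19  → R2 = 19 (0b00010011)
  MOV R1, 74  → R1 = 74 (0b01001010)
  AND R2, R1  → R2 = 19 AND 74 = 2 (0b00000010)
Final: R2 = 2

2


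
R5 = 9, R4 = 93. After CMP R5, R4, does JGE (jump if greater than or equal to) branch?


Trace:
  R5 = 9, R4 = 93
  CMP R5, R4  → compares 9 vs 93
  JGE checks: is 9 greater than or equal to 93?
  9 < 93, so condition is false
Branch taken: No

No


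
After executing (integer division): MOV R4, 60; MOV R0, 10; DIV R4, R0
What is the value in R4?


Register state trace:
  MOV R4, 60  → R4 = 60
  MOV R0, 10  → R0 = 10
  DIV R4, R0  → R4 = 60 // 10 = 6
Final: R4 = 6

6


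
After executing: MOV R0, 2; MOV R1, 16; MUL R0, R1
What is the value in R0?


Register state trace:
  MOV R0, 2  → R0 = 2
  MOV R1, 16  → R1 = 16
  MUL R0, R1  → R0 = 2 * 16 = 32
Final: R0 = 32

32


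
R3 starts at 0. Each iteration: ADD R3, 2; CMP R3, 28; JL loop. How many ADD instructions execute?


Loop trace (R3 starts at 0, target 28, step 2):
  ADD #1: R3 = 0 + 2 = 2  → 2 < 28, loop
  ADD #2: R3 = 2 + 2 = 4  → 4 < 28, loop
  ADD #3: R3 = 4 + 2 = 6  → 6 < 28, loop
  ADD #4: R3 = 6 + 2 = 8  → 8 < 28, loop
  ADD #5: R3 = 8 + 2 = 10  → 10 < 28, loop
  ADD #6: R3 = 10 + 2 = 12  → 12 < 28, loop
  ADD #7: R3 = 12 + 2 = 14  → 14 < 28, loop
  ADD #8: R3 = 14 + 2 = 16  → 16 < 28, loop
  ADD #9: R3 = 16 + 2 = 18  → 18 < 28, loop
  ADD #10: R3 = 18 + 2 = 20  → 20 < 28, loop
  ADD #11: R3 = 20 + 2 = 22  → 22 < 28, loop
  ADD #12: R3 = 22 + 2 = 24  → 24 < 28, loop
  ADD #13: R3 = 24 + 2 = 26  → 26 < 28, loop
  ADD #14: R3 = 26 + 2 = 28  → 28 >= 28, exit
Total ADD instructions: 14

14


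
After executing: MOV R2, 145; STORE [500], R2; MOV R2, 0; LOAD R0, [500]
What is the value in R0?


Register and memory trace:
  MOV R2, 145  → R2 = 145
  STORE [500], R2  → mem[500] = 145
  MOV R2, 0  → R2 = 0
  LOAD R0, [500]  → R0 = mem[500] = 145
Final: R0 = 145

145


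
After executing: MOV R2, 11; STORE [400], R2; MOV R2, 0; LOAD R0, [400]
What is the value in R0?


Register and memory trace:
  MOV R2, 11  → R2 = 11
  STORE [400], R2  → mem[400] = 11
  MOV R2, 0  → R2 = 0
  LOAD R0, [400]  → R0 = mem[400] = 11
Final: R0 = 11

11


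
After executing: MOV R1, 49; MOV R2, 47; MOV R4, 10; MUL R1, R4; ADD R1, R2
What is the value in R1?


Register state trace:
  MOV R1, 49  → R1 = 49
  MOV R2, 47  → R2 = 47
  MOV R4, 10  → R4 = 10
  MUL R1, R4  → R1 = 49 * 10 = 490
  ADD R1, R2  → R1 = 490 + 47 = 537
Final: R1 = 537

537


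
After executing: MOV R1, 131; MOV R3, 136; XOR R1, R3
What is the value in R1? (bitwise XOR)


Register state trace:
  MOV R1, 131  → R1 = 131 (0b10000011)
  MOV R3, 136  → R3 = 136 (0b10001000)
  XOR R1, R3  → R1 = 131 XOR 136 = 11 (0b00001011)
Final: R1 = 11

11


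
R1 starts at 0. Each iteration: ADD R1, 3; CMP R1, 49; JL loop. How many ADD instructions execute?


Loop trace (R1 starts at 0, target 49, step 3):
  ADD #1: R1 = 0 + 3 = 3  → 3 < 49, loop
  ADD #2: R1 = 3 + 3 = 6  → 6 < 49, loop
  ADD #3: R1 = 6 + 3 = 9  → 9 < 49, loop
  ADD #4: R1 = 9 + 3 = 12  → 12 < 49, loop
  ADD #5: R1 = 12 + 3 = 15  → 15 < 49, loop
  ADD #6: R1 = 15 + 3 = 18  → 18 < 49, loop
  ADD #7: R1 = 18 + 3 = 21  → 21 < 49, loop
  ADD #8: R1 = 21 + 3 = 24  → 24 < 49, loop
  ADD #9: R1 = 24 + 3 = 27  → 27 < 49, loop
  ADD #10: R1 = 27 + 3 = 30  → 30 < 49, loop
  ADD #11: R1 = 30 + 3 = 33  → 33 < 49, loop
  ADD #12: R1 = 33 + 3 = 36  → 36 < 49, loop
  ADD #13: R1 = 36 + 3 = 39  → 39 < 49, loop
  ADD #14: R1 = 39 + 3 = 42  → 42 < 49, loop
  ADD #15: R1 = 42 + 3 = 45  → 45 < 49, loop
  ADD #16: R1 = 45 + 3 = 48  → 48 < 49, loop
  ADD #17: R1 = 48 + 3 = 51  → 51 >= 49, exit
Total ADD instructions: 17

17


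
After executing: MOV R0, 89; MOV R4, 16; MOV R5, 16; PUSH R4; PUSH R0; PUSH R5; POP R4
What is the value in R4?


Stack trace (top is rightmost):
  MOV R0, 89  → R0 = 89
  MOV R4, 16  → R4 = 16
  MOV R5, 16  → R5 = 16
  PUSH R4  → stack: [16]
  PUSH R0  → stack: [16, 89]
  PUSH R5  → stack: [16, 89, 16]
  POP R4  → R4 = 16, stack: [16, 89]
Final: R4 = 16

16


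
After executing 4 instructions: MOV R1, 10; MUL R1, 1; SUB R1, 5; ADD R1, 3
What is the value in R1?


Register state trace:
  MOV R1, 10  → R1 = 10
  MUL R1, 1  → R1 = 10 * 1 = 10
  SUB R1, 5  → R1 = 10 - 5 = 5
  ADD R1, 3  → R1 = 5 + 3 = 8
Final: R1 = 8

8


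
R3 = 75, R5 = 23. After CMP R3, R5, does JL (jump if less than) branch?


Trace:
  R3 = 75, R5 = 23
  CMP R3, R5  → compares 75 vs 23
  JL checks: is 75 less than 23?
  75 > 23, so condition is false
Branch taken: No

No


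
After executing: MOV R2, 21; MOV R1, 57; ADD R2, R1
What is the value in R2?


Register state trace:
  MOV R2, 21  → R2 = 21
  MOV R1, 57  → R1 = 57
  ADD R2, R1  → R2 = 21 + 57 = 78
Final: R2 = 78

78


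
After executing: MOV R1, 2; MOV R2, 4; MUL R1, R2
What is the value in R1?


Register state trace:
  MOV R1, 2  → R1 = 2
  MOV R2, 4  → R2 = 4
  MUL R1, R2  → R1 = 2 * 4 = 8
Final: R1 = 8

8


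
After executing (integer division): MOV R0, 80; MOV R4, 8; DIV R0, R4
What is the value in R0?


Register state trace:
  MOV R0, 80  → R0 = 80
  MOV R4, 8  → R4 = 8
  DIV R0, R4  → R0 = 80 // 8 = 10
Final: R0 = 10

10


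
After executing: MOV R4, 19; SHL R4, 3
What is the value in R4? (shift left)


Register state trace:
  MOV R4, 19  → R4 = 19
  SHL R4, 3  → R4 = 19 << 3 = 19 * 2^3 = 152
Final: R4 = 152

152


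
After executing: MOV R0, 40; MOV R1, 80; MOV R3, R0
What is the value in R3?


Register state trace:
  MOV R0, 40  → R0 = 40
  MOV R1, 80  → R1 = 80
  MOV R3, R0  → R3 = 40
Final: R3 = 40

40


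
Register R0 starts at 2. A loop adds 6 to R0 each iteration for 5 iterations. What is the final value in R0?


Starting value: R0 = 2
  Iter 1: R0 = 2 + 6 = 8
  Iter 2: R0 = 8 + 6 = 14
  Iter 3: R0 = 14 + 6 = 20
  Iter 4: R0 = 20 + 6 = 26
  Iter 5: R0 = 26 + 6 = 32
Final: R0 = 32

32


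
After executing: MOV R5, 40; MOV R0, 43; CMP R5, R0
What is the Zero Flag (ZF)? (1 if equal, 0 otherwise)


Register state trace:
  MOV R5, 40  → R5 = 40
  MOV R0, 43  → R0 = 43
  CMP R5, R0  → computes 40 - 43 = -3
  Result is nonzero, so values are not equal
ZF = 0

0


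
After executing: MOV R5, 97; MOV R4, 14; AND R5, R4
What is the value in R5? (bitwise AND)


Register state trace:
  MOV R5, 97  → R5 = 97 (0b01100001)
  MOV R4, 14  → R4 = 14 (0b00001110)
  AND R5, R4  → R5 = 97 AND 14 = 0 (0b00000000)
Final: R5 = 0

0


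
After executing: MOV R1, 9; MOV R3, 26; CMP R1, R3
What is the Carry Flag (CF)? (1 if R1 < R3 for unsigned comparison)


Register state trace:
  MOV R1, 9  → R1 = 9
  MOV R3, 26  → R3 = 26
  CMP R1, R3  → unsigned 9 - 26: borrow occurs
  9 < 26, so CF = 1
CF = 1

1


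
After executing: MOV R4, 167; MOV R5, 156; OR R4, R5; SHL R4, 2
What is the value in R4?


Register state trace:
  MOV R4, 167  → R4 = 167 (0b10100111)
  MOV R5, 156  → R5 = 156 (0b10011100)
  OR R4, R5  → R4 = 167 OR 156 = 191 (0b10111111)
  SHL R4, 2  → R4 = 191 << 2 = 764
Final: R4 = 764

764


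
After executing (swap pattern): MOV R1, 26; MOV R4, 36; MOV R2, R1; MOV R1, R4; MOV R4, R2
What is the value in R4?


Register state trace (swap pattern):
  MOV R1, 26  → R1 = 26
  MOV R4, 36  → R4 = 36
  MOV R2, R1  → R2 = 26  (save R1)
  MOV R1, R4  → R1 = 36  (R1 gets R4's value)
  MOV R4, R2  → R4 = 26  (R4 gets saved value)
Final: R4 = 26

26


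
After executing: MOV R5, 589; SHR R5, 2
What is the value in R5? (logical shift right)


Register state trace:
  MOV R5, 589  → R5 = 589
  SHR R5, 2  → R5 = 589 >> 2 = 589 // 2^2 = 147
Final: R5 = 147

147


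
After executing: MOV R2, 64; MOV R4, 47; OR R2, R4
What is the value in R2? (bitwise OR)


Register state trace:
  MOV R2, 64  → R2 = 64 (0b01000000)
  MOV R4, 47  → R4 = 47 (0b00101111)
  OR R2, R4   → R2 = 64 OR 47 = 111 (0b01101111)
Final: R2 = 111

111


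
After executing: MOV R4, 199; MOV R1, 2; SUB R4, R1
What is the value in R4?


Register state trace:
  MOV R4, 199  → R4 = 199
  MOV R1, 2  → R1 = 2
  SUB R4, R1  → R4 = 199 - 2 = 197
Final: R4 = 197

197


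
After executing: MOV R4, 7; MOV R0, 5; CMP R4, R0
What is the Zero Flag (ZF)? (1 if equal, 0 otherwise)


Register state trace:
  MOV R4, 7  → R4 = 7
  MOV R0, 5  → R0 = 5
  CMP R4, R0  → computes 7 - 5 = 2
  Result is nonzero, so values are not equal
ZF = 0

0


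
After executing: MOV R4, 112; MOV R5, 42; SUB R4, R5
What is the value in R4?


Register state trace:
  MOV R4, 112  → R4 = 112
  MOV R5, 42  → R5 = 42
  SUB R4, R5  → R4 = 112 - 42 = 70
Final: R4 = 70

70


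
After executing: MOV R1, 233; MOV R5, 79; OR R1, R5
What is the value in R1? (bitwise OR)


Register state trace:
  MOV R1, 233  → R1 = 233 (0b11101001)
  MOV R5, 79  → R5 = 79 (0b01001111)
  OR R1, R5   → R1 = 233 OR 79 = 239 (0b11101111)
Final: R1 = 239

239


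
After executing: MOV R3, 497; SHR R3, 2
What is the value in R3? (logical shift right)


Register state trace:
  MOV R3, 497  → R3 = 497
  SHR R3, 2  → R3 = 497 >> 2 = 497 // 2^2 = 124
Final: R3 = 124

124


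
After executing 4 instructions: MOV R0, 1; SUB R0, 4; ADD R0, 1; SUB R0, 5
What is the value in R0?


Register state trace:
  MOV R0, 1  → R0 = 1
  SUB R0, 4  → R0 = 1 - 4 = -3
  ADD R0, 1  → R0 = -3 + 1 = -2
  SUB R0, 5  → R0 = -2 - 5 = -7
Final: R0 = -7

-7


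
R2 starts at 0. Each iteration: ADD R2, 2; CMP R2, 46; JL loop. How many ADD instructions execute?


Loop trace (R2 starts at 0, target 46, step 2):
  ADD #1: R2 = 0 + 2 = 2  → 2 < 46, loop
  ADD #2: R2 = 2 + 2 = 4  → 4 < 46, loop
  ADD #3: R2 = 4 + 2 = 6  → 6 < 46, loop
  ADD #4: R2 = 6 + 2 = 8  → 8 < 46, loop
  ADD #5: R2 = 8 + 2 = 10  → 10 < 46, loop
  ADD #6: R2 = 10 + 2 = 12  → 12 < 46, loop
  ADD #7: R2 = 12 + 2 = 14  → 14 < 46, loop
  ADD #8: R2 = 14 + 2 = 16  → 16 < 46, loop
  ADD #9: R2 = 16 + 2 = 18  → 18 < 46, loop
  ADD #10: R2 = 18 + 2 = 20  → 20 < 46, loop
  ADD #11: R2 = 20 + 2 = 22  → 22 < 46, loop
  ADD #12: R2 = 22 + 2 = 24  → 24 < 46, loop
  ADD #13: R2 = 24 + 2 = 26  → 26 < 46, loop
  ADD #14: R2 = 26 + 2 = 28  → 28 < 46, loop
  ADD #15: R2 = 28 + 2 = 30  → 30 < 46, loop
  ADD #16: R2 = 30 + 2 = 32  → 32 < 46, loop
  ADD #17: R2 = 32 + 2 = 34  → 34 < 46, loop
  ADD #18: R2 = 34 + 2 = 36  → 36 < 46, loop
  ADD #19: R2 = 36 + 2 = 38  → 38 < 46, loop
  ADD #20: R2 = 38 + 2 = 40  → 40 < 46, loop
  ADD #21: R2 = 40 + 2 = 42  → 42 < 46, loop
  ADD #22: R2 = 42 + 2 = 44  → 44 < 46, loop
  ADD #23: R2 = 44 + 2 = 46  → 46 >= 46, exit
Total ADD instructions: 23

23


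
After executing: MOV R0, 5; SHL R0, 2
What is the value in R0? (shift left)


Register state trace:
  MOV R0, 5  → R0 = 5
  SHL R0, 2  → R0 = 5 << 2 = 5 * 2^2 = 20
Final: R0 = 20

20


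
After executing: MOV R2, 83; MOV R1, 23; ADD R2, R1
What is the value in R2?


Register state trace:
  MOV R2, 83  → R2 = 83
  MOV R1, 23  → R1 = 23
  ADD R2, R1  → R2 = 83 + 23 = 106
Final: R2 = 106

106


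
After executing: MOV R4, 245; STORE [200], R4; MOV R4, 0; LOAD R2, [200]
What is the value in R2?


Register and memory trace:
  MOV R4, 245  → R4 = 245
  STORE [200], R4  → mem[200] = 245
  MOV R4, 0  → R4 = 0
  LOAD R2, [200]  → R2 = mem[200] = 245
Final: R2 = 245

245


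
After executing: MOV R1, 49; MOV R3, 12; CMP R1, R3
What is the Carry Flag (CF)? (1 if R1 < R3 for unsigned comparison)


Register state trace:
  MOV R1, 49  → R1 = 49
  MOV R3, 12  → R3 = 12
  CMP R1, R3  → unsigned 49 - 12: no borrow
  49 >= 12, so CF = 0
CF = 0

0


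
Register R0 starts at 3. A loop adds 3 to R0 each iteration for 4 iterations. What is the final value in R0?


Starting value: R0 = 3
  Iter 1: R0 = 3 + 3 = 6
  Iter 2: R0 = 6 + 3 = 9
  Iter 3: R0 = 9 + 3 = 12
  Iter 4: R0 = 12 + 3 = 15
Final: R0 = 15

15


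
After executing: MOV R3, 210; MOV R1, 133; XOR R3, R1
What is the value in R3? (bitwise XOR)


Register state trace:
  MOV R3, 210  → R3 = 210 (0b11010010)
  MOV R1, 133  → R1 = 133 (0b10000101)
  XOR R3, R1  → R3 = 210 XOR 133 = 87 (0b01010111)
Final: R3 = 87

87


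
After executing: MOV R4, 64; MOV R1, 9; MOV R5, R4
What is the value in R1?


Register state trace:
  MOV R4, 64  → R4 = 64
  MOV R1, 9  → R1 = 9
  MOV R5, R4  → R5 = 64
Final: R1 = 9

9


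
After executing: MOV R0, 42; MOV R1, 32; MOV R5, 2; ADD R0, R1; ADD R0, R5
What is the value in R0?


Register state trace:
  MOV R0, 42  → R0 = 42
  MOV R1, 32  → R1 = 32
  MOV R5, 2  → R5 = 2
  ADD R0, R1  → R0 = 42 + 32 = 74
  ADD R0, R5  → R0 = 74 + 2 = 76
Final: R0 = 76

76


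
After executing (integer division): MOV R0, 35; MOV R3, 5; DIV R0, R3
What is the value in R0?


Register state trace:
  MOV R0, 35  → R0 = 35
  MOV R3, 5  → R3 = 5
  DIV R0, R3  → R0 = 35 // 5 = 7
Final: R0 = 7

7


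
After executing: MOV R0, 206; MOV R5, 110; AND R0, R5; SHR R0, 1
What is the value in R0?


Register state trace:
  MOV R0, 206  → R0 = 206 (0b11001110)
  MOV R5, 110  → R5 = 110 (0b01101110)
  AND R0, R5  → R0 = 206 AND 110 = 78 (0b01001110)
  SHR R0, 1  → R0 = 78 >> 1 = 39
Final: R0 = 39

39


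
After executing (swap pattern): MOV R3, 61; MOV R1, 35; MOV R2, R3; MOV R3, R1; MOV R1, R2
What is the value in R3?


Register state trace (swap pattern):
  MOV R3, 61  → R3 = 61
  MOV R1, 35  → R1 = 35
  MOV R2, R3  → R2 = 61  (save R3)
  MOV R3, R1  → R3 = 35  (R3 gets R1's value)
  MOV R1, R2  → R1 = 61  (R1 gets saved value)
Final: R3 = 35

35


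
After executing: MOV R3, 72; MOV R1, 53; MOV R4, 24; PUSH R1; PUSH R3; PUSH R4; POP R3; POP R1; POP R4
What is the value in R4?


Stack trace (top is rightmost):
  MOV R3, 72  → R3 = 72
  MOV R1, 53  → R1 = 53
  MOV R4, 24  → R4 = 24
  PUSH R1  → stack: [53]
  PUSH R3  → stack: [53, 72]
  PUSH R4  → stack: [53, 72, 24]
  POP R3  → R3 = 24, stack: [53, 72]
  POP R1  → R1 = 72, stack: [53]
  POP R4  → R4 = 53, stack: []
Final: R4 = 53

53


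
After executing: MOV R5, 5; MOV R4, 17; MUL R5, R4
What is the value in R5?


Register state trace:
  MOV R5, 5  → R5 = 5
  MOV R4, 17  → R4 = 17
  MUL R5, R4  → R5 = 5 * 17 = 85
Final: R5 = 85

85


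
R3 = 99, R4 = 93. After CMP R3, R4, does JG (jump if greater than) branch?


Trace:
  R3 = 99, R4 = 93
  CMP R3, R4  → compares 99 vs 93
  JG checks: is 99 greater than 93?
  99 > 93, so condition is true
Branch taken: Yes

Yes


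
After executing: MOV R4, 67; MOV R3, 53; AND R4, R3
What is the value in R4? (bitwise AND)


Register state trace:
  MOV R4, 67  → R4 = 67 (0b01000011)
  MOV R3, 53  → R3 = 53 (0b00110101)
  AND R4, R3  → R4 = 67 AND 53 = 1 (0b00000001)
Final: R4 = 1

1


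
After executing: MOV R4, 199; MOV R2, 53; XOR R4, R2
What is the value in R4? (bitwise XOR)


Register state trace:
  MOV R4, 199  → R4 = 199 (0b11000111)
  MOV R2, 53  → R2 = 53 (0b00110101)
  XOR R4, R2  → R4 = 199 XOR 53 = 242 (0b11110010)
Final: R4 = 242

242


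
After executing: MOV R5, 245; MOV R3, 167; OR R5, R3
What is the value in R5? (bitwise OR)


Register state trace:
  MOV R5, 245  → R5 = 245 (0b11110101)
  MOV R3, 167  → R3 = 167 (0b10100111)
  OR R5, R3   → R5 = 245 OR 167 = 247 (0b11110111)
Final: R5 = 247

247


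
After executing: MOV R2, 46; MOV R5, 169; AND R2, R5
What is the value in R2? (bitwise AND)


Register state trace:
  MOV R2, 46  → R2 = 46 (0b00101110)
  MOV R5, 169  → R5 = 169 (0b10101001)
  AND R2, R5  → R2 = 46 AND 169 = 40 (0b00101000)
Final: R2 = 40

40


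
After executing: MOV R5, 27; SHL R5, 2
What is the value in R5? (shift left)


Register state trace:
  MOV R5, 27  → R5 = 27
  SHL R5, 2  → R5 = 27 << 2 = 27 * 2^2 = 108
Final: R5 = 108

108


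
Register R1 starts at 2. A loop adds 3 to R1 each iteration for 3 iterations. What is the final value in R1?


Starting value: R1 = 2
  Iter 1: R1 = 2 + 3 = 5
  Iter 2: R1 = 5 + 3 = 8
  Iter 3: R1 = 8 + 3 = 11
Final: R1 = 11

11


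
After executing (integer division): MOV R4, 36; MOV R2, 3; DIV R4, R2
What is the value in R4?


Register state trace:
  MOV R4, 36  → R4 = 36
  MOV R2, 3  → R2 = 3
  DIV R4, R2  → R4 = 36 // 3 = 12
Final: R4 = 12

12


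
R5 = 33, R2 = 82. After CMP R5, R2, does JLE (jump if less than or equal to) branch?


Trace:
  R5 = 33, R2 = 82
  CMP R5, R2  → compares 33 vs 82
  JLE checks: is 33 less than or equal to 82?
  33 < 82, so condition is true
Branch taken: Yes

Yes


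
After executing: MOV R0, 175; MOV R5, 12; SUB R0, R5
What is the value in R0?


Register state trace:
  MOV R0, 175  → R0 = 175
  MOV R5, 12  → R5 = 12
  SUB R0, R5  → R0 = 175 - 12 = 163
Final: R0 = 163

163


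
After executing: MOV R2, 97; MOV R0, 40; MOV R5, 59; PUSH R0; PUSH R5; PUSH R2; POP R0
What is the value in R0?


Stack trace (top is rightmost):
  MOV R2, 97  → R2 = 97
  MOV R0, 40  → R0 = 40
  MOV R5, 59  → R5 = 59
  PUSH R0  → stack: [40]
  PUSH R5  → stack: [40, 59]
  PUSH R2  → stack: [40, 59, 97]
  POP R0  → R0 = 97, stack: [40, 59]
Final: R0 = 97

97


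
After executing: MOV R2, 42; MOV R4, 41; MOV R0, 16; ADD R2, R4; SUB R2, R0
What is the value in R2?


Register state trace:
  MOV R2, 42  → R2 = 42
  MOV R4, 41  → R4 = 41
  MOV R0, 16  → R0 = 16
  ADD R2, R4  → R2 = 42 + 41 = 83
  SUB R2, R0  → R2 = 83 - 16 = 67
Final: R2 = 67

67


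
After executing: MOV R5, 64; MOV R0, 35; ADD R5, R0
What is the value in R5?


Register state trace:
  MOV R5, 64  → R5 = 64
  MOV R0, 35  → R0 = 35
  ADD R5, R0  → R5 = 64 + 35 = 99
Final: R5 = 99

99


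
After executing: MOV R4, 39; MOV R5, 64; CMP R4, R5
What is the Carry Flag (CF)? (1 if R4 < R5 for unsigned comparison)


Register state trace:
  MOV R4, 39  → R4 = 39
  MOV R5, 64  → R5 = 64
  CMP R4, R5  → unsigned 39 - 64: borrow occurs
  39 < 64, so CF = 1
CF = 1

1


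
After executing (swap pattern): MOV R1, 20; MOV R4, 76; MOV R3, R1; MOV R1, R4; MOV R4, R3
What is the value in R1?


Register state trace (swap pattern):
  MOV R1, 20  → R1 = 20
  MOV R4, 76  → R4 = 76
  MOV R3, R1  → R3 = 20  (save R1)
  MOV R1, R4  → R1 = 76  (R1 gets R4's value)
  MOV R4, R3  → R4 = 20  (R4 gets saved value)
Final: R1 = 76

76


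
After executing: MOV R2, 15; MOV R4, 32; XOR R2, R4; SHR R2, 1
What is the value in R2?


Register state trace:
  MOV R2, 15  → R2 = 15 (0b00001111)
  MOV R4, 32  → R4 = 32 (0b00100000)
  XOR R2, R4  → R2 = 15 XOR 32 = 47 (0b00101111)
  SHR R2, 1  → R2 = 47 >> 1 = 23
Final: R2 = 23

23


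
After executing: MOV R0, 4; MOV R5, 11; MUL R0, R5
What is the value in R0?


Register state trace:
  MOV R0, 4  → R0 = 4
  MOV R5, 11  → R5 = 11
  MUL R0, R5  → R0 = 4 * 11 = 44
Final: R0 = 44

44


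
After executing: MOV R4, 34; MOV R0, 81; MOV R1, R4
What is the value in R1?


Register state trace:
  MOV R4, 34  → R4 = 34
  MOV R0, 81  → R0 = 81
  MOV R1, R4  → R1 = 34
Final: R1 = 34

34


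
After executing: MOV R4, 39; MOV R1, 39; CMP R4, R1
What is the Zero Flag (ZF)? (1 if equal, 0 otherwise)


Register state trace:
  MOV R4, 39  → R4 = 39
  MOV R1, 39  → R1 = 39
  CMP R4, R1  → computes 39 - 39 = 0
  Result is zero, so values are equal
ZF = 1

1


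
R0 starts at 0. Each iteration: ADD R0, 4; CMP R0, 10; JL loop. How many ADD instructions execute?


Loop trace (R0 starts at 0, target 10, step 4):
  ADD #1: R0 = 0 + 4 = 4  → 4 < 10, loop
  ADD #2: R0 = 4 + 4 = 8  → 8 < 10, loop
  ADD #3: R0 = 8 + 4 = 12  → 12 >= 10, exit
Total ADD instructions: 3

3


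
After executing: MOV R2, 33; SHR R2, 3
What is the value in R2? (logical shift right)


Register state trace:
  MOV R2, 33  → R2 = 33
  SHR R2, 3  → R2 = 33 >> 3 = 33 // 2^3 = 4
Final: R2 = 4

4


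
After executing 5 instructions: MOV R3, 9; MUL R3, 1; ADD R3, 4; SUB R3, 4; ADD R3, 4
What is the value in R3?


Register state trace:
  MOV R3, 9  → R3 = 9
  MUL R3, 1  → R3 = 9 * 1 = 9
  ADD R3, 4  → R3 = 9 + 4 = 13
  SUB R3, 4  → R3 = 13 - 4 = 9
  ADD R3, 4  → R3 = 9 + 4 = 13
Final: R3 = 13

13


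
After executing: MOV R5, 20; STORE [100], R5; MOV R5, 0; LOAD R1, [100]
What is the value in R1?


Register and memory trace:
  MOV R5, 20  → R5 = 20
  STORE [100], R5  → mem[100] = 20
  MOV R5, 0  → R5 = 0
  LOAD R1, [100]  → R1 = mem[100] = 20
Final: R1 = 20

20


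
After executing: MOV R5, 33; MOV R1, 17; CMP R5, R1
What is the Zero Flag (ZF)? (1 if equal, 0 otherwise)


Register state trace:
  MOV R5, 33  → R5 = 33
  MOV R1, 17  → R1 = 17
  CMP R5, R1  → computes 33 - 17 = 16
  Result is nonzero, so values are not equal
ZF = 0

0


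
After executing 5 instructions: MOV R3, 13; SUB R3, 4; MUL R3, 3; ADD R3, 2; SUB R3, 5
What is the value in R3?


Register state trace:
  MOV R3, 13  → R3 = 13
  SUB R3, 4  → R3 = 13 - 4 = 9
  MUL R3, 3  → R3 = 9 * 3 = 27
  ADD R3, 2  → R3 = 27 + 2 = 29
  SUB R3, 5  → R3 = 29 - 5 = 24
Final: R3 = 24

24


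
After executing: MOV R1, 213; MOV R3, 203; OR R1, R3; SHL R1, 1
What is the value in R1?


Register state trace:
  MOV R1, 213  → R1 = 213 (0b11010101)
  MOV R3, 203  → R3 = 203 (0b11001011)
  OR R1, R3  → R1 = 213 OR 203 = 223 (0b11011111)
  SHL R1, 1  → R1 = 223 << 1 = 446
Final: R1 = 446

446


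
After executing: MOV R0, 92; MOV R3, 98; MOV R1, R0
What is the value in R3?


Register state trace:
  MOV R0, 92  → R0 = 92
  MOV R3, 98  → R3 = 98
  MOV R1, R0  → R1 = 92
Final: R3 = 98

98


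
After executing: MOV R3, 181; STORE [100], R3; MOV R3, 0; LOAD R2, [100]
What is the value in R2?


Register and memory trace:
  MOV R3, 181  → R3 = 181
  STORE [100], R3  → mem[100] = 181
  MOV R3, 0  → R3 = 0
  LOAD R2, [100]  → R2 = mem[100] = 181
Final: R2 = 181

181


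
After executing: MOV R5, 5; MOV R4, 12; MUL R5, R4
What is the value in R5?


Register state trace:
  MOV R5, 5  → R5 = 5
  MOV R4, 12  → R4 = 12
  MUL R5, R4  → R5 = 5 * 12 = 60
Final: R5 = 60

60


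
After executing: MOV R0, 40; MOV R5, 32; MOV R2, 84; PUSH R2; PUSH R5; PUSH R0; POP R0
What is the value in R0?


Stack trace (top is rightmost):
  MOV R0, 40  → R0 = 40
  MOV R5, 32  → R5 = 32
  MOV R2, 84  → R2 = 84
  PUSH R2  → stack: [84]
  PUSH R5  → stack: [84, 32]
  PUSH R0  → stack: [84, 32, 40]
  POP R0  → R0 = 40, stack: [84, 32]
Final: R0 = 40

40


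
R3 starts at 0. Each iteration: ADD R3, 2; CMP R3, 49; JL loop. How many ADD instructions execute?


Loop trace (R3 starts at 0, target 49, step 2):
  ADD #1: R3 = 0 + 2 = 2  → 2 < 49, loop
  ADD #2: R3 = 2 + 2 = 4  → 4 < 49, loop
  ADD #3: R3 = 4 + 2 = 6  → 6 < 49, loop
  ADD #4: R3 = 6 + 2 = 8  → 8 < 49, loop
  ADD #5: R3 = 8 + 2 = 10  → 10 < 49, loop
  ADD #6: R3 = 10 + 2 = 12  → 12 < 49, loop
  ADD #7: R3 = 12 + 2 = 14  → 14 < 49, loop
  ADD #8: R3 = 14 + 2 = 16  → 16 < 49, loop
  ADD #9: R3 = 16 + 2 = 18  → 18 < 49, loop
  ADD #10: R3 = 18 + 2 = 20  → 20 < 49, loop
  ADD #11: R3 = 20 + 2 = 22  → 22 < 49, loop
  ADD #12: R3 = 22 + 2 = 24  → 24 < 49, loop
  ADD #13: R3 = 24 + 2 = 26  → 26 < 49, loop
  ADD #14: R3 = 26 + 2 = 28  → 28 < 49, loop
  ADD #15: R3 = 28 + 2 = 30  → 30 < 49, loop
  ADD #16: R3 = 30 + 2 = 32  → 32 < 49, loop
  ADD #17: R3 = 32 + 2 = 34  → 34 < 49, loop
  ADD #18: R3 = 34 + 2 = 36  → 36 < 49, loop
  ADD #19: R3 = 36 + 2 = 38  → 38 < 49, loop
  ADD #20: R3 = 38 + 2 = 40  → 40 < 49, loop
  ADD #21: R3 = 40 + 2 = 42  → 42 < 49, loop
  ADD #22: R3 = 42 + 2 = 44  → 44 < 49, loop
  ADD #23: R3 = 44 + 2 = 46  → 46 < 49, loop
  ADD #24: R3 = 46 + 2 = 48  → 48 < 49, loop
  ADD #25: R3 = 48 + 2 = 50  → 50 >= 49, exit
Total ADD instructions: 25

25


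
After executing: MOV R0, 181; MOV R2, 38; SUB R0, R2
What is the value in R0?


Register state trace:
  MOV R0, 181  → R0 = 181
  MOV R2, 38  → R2 = 38
  SUB R0, R2  → R0 = 181 - 38 = 143
Final: R0 = 143

143


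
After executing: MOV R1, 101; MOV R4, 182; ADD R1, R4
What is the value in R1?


Register state trace:
  MOV R1, 101  → R1 = 101
  MOV R4, 182  → R4 = 182
  ADD R1, R4  → R1 = 101 + 182 = 283
Final: R1 = 283

283


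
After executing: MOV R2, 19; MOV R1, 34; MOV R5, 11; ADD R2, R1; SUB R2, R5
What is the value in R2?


Register state trace:
  MOV R2, 19  → R2 = 19
  MOV R1, 34  → R1 = 34
  MOV R5, 11  → R5 = 11
  ADD R2, R1  → R2 = 19 + 34 = 53
  SUB R2, R5  → R2 = 53 - 11 = 42
Final: R2 = 42

42


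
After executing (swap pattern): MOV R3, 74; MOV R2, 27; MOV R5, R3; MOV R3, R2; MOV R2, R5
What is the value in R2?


Register state trace (swap pattern):
  MOV R3, 74  → R3 = 74
  MOV R2, 27  → R2 = 27
  MOV R5, R3  → R5 = 74  (save R3)
  MOV R3, R2  → R3 = 27  (R3 gets R2's value)
  MOV R2, R5  → R2 = 74  (R2 gets saved value)
Final: R2 = 74

74


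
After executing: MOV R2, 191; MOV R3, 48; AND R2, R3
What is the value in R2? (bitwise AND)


Register state trace:
  MOV R2, 191  → R2 = 191 (0b10111111)
  MOV R3, 48  → R3 = 48 (0b00110000)
  AND R2, R3  → R2 = 191 AND 48 = 48 (0b00110000)
Final: R2 = 48

48


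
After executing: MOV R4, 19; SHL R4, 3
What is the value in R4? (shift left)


Register state trace:
  MOV R4, 19  → R4 = 19
  SHL R4, 3  → R4 = 19 << 3 = 19 * 2^3 = 152
Final: R4 = 152

152


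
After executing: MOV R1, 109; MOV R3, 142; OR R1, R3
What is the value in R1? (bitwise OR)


Register state trace:
  MOV R1, 109  → R1 = 109 (0b01101101)
  MOV R3, 142  → R3 = 142 (0b10001110)
  OR R1, R3   → R1 = 109 OR 142 = 239 (0b11101111)
Final: R1 = 239

239


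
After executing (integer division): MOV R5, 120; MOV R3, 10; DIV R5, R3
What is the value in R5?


Register state trace:
  MOV R5, 120  → R5 = 120
  MOV R3, 10  → R3 = 10
  DIV R5, R3  → R5 = 120 // 10 = 12
Final: R5 = 12

12


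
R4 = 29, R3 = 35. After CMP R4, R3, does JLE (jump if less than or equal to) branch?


Trace:
  R4 = 29, R3 = 35
  CMP R4, R3  → compares 29 vs 35
  JLE checks: is 29 less than or equal to 35?
  29 < 35, so condition is true
Branch taken: Yes

Yes


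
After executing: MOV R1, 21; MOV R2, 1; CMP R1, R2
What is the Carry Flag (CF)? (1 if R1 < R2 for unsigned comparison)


Register state trace:
  MOV R1, 21  → R1 = 21
  MOV R2, 1  → R2 = 1
  CMP R1, R2  → unsigned 21 - 1: no borrow
  21 >= 1, so CF = 0
CF = 0

0


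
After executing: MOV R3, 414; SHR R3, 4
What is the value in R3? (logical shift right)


Register state trace:
  MOV R3, 414  → R3 = 414
  SHR R3, 4  → R3 = 414 >> 4 = 414 // 2^4 = 25
Final: R3 = 25

25


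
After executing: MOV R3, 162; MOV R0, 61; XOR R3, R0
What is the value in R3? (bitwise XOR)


Register state trace:
  MOV R3, 162  → R3 = 162 (0b10100010)
  MOV R0, 61  → R0 = 61 (0b00111101)
  XOR R3, R0  → R3 = 162 XOR 61 = 159 (0b10011111)
Final: R3 = 159

159


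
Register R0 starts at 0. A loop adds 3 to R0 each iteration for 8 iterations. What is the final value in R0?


Starting value: R0 = 0
  Iter 1: R0 = 0 + 3 = 3
  Iter 2: R0 = 3 + 3 = 6
  Iter 3: R0 = 6 + 3 = 9
  Iter 4: R0 = 9 + 3 = 12
  Iter 5: R0 = 12 + 3 = 15
  Iter 6: R0 = 15 + 3 = 18
  Iter 7: R0 = 18 + 3 = 21
  Iter 8: R0 = 21 + 3 = 24
Final: R0 = 24

24


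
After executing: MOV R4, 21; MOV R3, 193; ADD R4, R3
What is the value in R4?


Register state trace:
  MOV R4, 21  → R4 = 21
  MOV R3, 193  → R3 = 193
  ADD R4, R3  → R4 = 21 + 193 = 214
Final: R4 = 214

214


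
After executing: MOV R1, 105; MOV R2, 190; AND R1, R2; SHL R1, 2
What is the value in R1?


Register state trace:
  MOV R1, 105  → R1 = 105 (0b01101001)
  MOV R2, 190  → R2 = 190 (0b10111110)
  AND R1, R2  → R1 = 105 AND 190 = 40 (0b00101000)
  SHL R1, 2  → R1 = 40 << 2 = 160
Final: R1 = 160

160


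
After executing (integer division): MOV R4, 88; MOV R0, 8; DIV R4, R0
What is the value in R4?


Register state trace:
  MOV R4, 88  → R4 = 88
  MOV R0, 8  → R0 = 8
  DIV R4, R0  → R4 = 88 // 8 = 11
Final: R4 = 11

11


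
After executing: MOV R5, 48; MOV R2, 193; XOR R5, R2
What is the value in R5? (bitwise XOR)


Register state trace:
  MOV R5, 48  → R5 = 48 (0b00110000)
  MOV R2, 193  → R2 = 193 (0b11000001)
  XOR R5, R2  → R5 = 48 XOR 193 = 241 (0b11110001)
Final: R5 = 241

241


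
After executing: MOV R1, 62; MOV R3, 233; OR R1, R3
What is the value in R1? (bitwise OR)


Register state trace:
  MOV R1, 62  → R1 = 62 (0b00111110)
  MOV R3, 233  → R3 = 233 (0b11101001)
  OR R1, R3   → R1 = 62 OR 233 = 255 (0b11111111)
Final: R1 = 255

255


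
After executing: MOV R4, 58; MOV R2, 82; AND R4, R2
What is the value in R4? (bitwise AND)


Register state trace:
  MOV R4, 58  → R4 = 58 (0b00111010)
  MOV R2, 82  → R2 = 82 (0b01010010)
  AND R4, R2  → R4 = 58 AND 82 = 18 (0b00010010)
Final: R4 = 18

18


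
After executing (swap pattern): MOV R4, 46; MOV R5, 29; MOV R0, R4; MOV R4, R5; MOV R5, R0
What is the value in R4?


Register state trace (swap pattern):
  MOV R4, 46  → R4 = 46
  MOV R5, 29  → R5 = 29
  MOV R0, R4  → R0 = 46  (save R4)
  MOV R4, R5  → R4 = 29  (R4 gets R5's value)
  MOV R5, R0  → R5 = 46  (R5 gets saved value)
Final: R4 = 29

29


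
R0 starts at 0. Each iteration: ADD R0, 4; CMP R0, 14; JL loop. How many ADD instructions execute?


Loop trace (R0 starts at 0, target 14, step 4):
  ADD #1: R0 = 0 + 4 = 4  → 4 < 14, loop
  ADD #2: R0 = 4 + 4 = 8  → 8 < 14, loop
  ADD #3: R0 = 8 + 4 = 12  → 12 < 14, loop
  ADD #4: R0 = 12 + 4 = 16  → 16 >= 14, exit
Total ADD instructions: 4

4


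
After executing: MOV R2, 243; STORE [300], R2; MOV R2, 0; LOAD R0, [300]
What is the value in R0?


Register and memory trace:
  MOV R2, 243  → R2 = 243
  STORE [300], R2  → mem[300] = 243
  MOV R2, 0  → R2 = 0
  LOAD R0, [300]  → R0 = mem[300] = 243
Final: R0 = 243

243


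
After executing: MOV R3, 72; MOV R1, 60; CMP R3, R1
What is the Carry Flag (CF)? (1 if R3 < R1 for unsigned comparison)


Register state trace:
  MOV R3, 72  → R3 = 72
  MOV R1, 60  → R1 = 60
  CMP R3, R1  → unsigned 72 - 60: no borrow
  72 >= 60, so CF = 0
CF = 0

0


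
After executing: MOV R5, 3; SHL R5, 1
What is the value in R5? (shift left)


Register state trace:
  MOV R5, 3  → R5 = 3
  SHL R5, 1  → R5 = 3 << 1 = 3 * 2^1 = 6
Final: R5 = 6

6


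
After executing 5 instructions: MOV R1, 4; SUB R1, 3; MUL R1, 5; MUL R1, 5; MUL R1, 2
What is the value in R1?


Register state trace:
  MOV R1, 4  → R1 = 4
  SUB R1, 3  → R1 = 4 - 3 = 1
  MUL R1, 5  → R1 = 1 * 5 = 5
  MUL R1, 5  → R1 = 5 * 5 = 25
  MUL R1, 2  → R1 = 25 * 2 = 50
Final: R1 = 50

50


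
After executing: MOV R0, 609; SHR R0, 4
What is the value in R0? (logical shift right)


Register state trace:
  MOV R0, 609  → R0 = 609
  SHR R0, 4  → R0 = 609 >> 4 = 609 // 2^4 = 38
Final: R0 = 38

38


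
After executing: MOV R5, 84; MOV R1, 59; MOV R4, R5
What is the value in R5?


Register state trace:
  MOV R5, 84  → R5 = 84
  MOV R1, 59  → R1 = 59
  MOV R4, R5  → R4 = 84
Final: R5 = 84

84


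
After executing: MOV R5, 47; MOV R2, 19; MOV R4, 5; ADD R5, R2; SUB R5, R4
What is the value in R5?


Register state trace:
  MOV R5, 47  → R5 = 47
  MOV R2, 19  → R2 = 19
  MOV R4, 5  → R4 = 5
  ADD R5, R2  → R5 = 47 + 19 = 66
  SUB R5, R4  → R5 = 66 - 5 = 61
Final: R5 = 61

61
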